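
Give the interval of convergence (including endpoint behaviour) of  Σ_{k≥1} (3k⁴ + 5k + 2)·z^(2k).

(-1, 1)

The ratio of consecutive coefficients is (3(k+1)⁴ + 5(k+1) + 2)/(3k⁴ + 5k + 2) → 1.
Since the exponent of z increases by 2 each term, convergence requires |z|² < 1, hence R = 1.
Endpoint z = 1: the terms have absolute value of order k⁴, which does not tend to 0, so the series diverges by the divergence test.
Check z = -1: the terms do not tend to 0, so the series diverges.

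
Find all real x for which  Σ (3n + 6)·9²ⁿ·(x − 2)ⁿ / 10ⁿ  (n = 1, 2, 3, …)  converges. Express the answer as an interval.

By the ratio test, |a_{n+1}/a_n| = [(3(n+1) + 6)/(3n + 6)] · 81/10 → 81/10.
Hence the series converges for |x − 2| < 1/(81/10) = 10/81, so the radius of convergence is 10/81.
When x = 172/81, the terms have absolute value of order n, which does not tend to 0, so the series diverges by the divergence test.
Check x = 152/81: the terms do not tend to 0, so the series diverges.

(152/81, 172/81)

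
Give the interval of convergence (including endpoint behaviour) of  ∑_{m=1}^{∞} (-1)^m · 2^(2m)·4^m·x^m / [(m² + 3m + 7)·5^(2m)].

The ratio of consecutive coefficients is [(m² + 3m + 7)/((m+1)² + 3(m+1) + 7)] · 4·4/25 → 16/25.
The series converges when 16/25 · |x| < 1, giving R = 25/16.
Endpoint x = 25/16: the series is dominated by a constant times Σ 1/m², which converges (p = 2 > 1).
Check x = -25/16: absolute convergence follows by limit comparison with Σ 1/m².

[-25/16, 25/16]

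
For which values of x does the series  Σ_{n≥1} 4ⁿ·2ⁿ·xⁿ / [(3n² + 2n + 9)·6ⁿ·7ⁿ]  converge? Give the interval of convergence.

[-21/4, 21/4]

Apply the ratio test: |a_{n+1}| / |a_n| = [(3n² + 2n + 9)/(3(n+1)² + 2(n+1) + 9)] · 4·2/(6·7), which tends to 4/21 as n → ∞.
Thus R = 1/(4/21) = 21/4.
At x = 21/4: the series is dominated by a constant times Σ 1/n², which converges (p = 2 > 1).
When x = -21/4, the series is dominated by a constant times Σ 1/n², which converges (p = 2 > 1).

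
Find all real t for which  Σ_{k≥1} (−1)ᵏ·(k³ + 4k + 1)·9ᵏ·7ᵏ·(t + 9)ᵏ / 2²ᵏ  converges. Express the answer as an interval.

(-571/63, -563/63)

The ratio of consecutive coefficients is [((k+1)³ + 4(k+1) + 1)/(k³ + 4k + 1)] · 9·7/4 → 63/4.
Hence the series converges for |t + 9| < 1/(63/4) = 4/63, so the radius of convergence is 4/63.
Endpoint t = -563/63: the terms do not tend to 0, so the series diverges.
At t = -571/63: the terms have absolute value of order k³, which does not tend to 0, so the series diverges by the divergence test.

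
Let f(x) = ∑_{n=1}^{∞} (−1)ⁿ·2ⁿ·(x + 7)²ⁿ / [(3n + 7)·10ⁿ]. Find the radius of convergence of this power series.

R = √5

By the ratio test, |a_{n+1}/a_n| = [(3n + 7)/(3(n+1) + 7)] · 2/10 → 1/5.
Since the exponent of (x + 7) increases by 2 each term, convergence requires |x + 7|² < 5, hence R = √5.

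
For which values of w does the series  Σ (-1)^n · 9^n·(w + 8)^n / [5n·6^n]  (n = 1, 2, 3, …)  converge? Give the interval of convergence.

(-26/3, -22/3]

Apply the ratio test: |a_{n+1}| / |a_n| = [5n/5(n+1)] · 9/6, which tends to 3/2 as n → ∞.
Convergence for |w + 8| · 3/2 < 1, i.e. |w + 8| < 2/3. So R = 2/3.
Endpoint w = -22/3: the terms alternate in sign and decrease monotonically to 0 in absolute value (size ~ c/n), so the alternating series test gives convergence.
Endpoint w = -26/3: the terms are asymptotic to a nonzero constant times 1/n, so the series diverges by limit comparison with Σ 1/n.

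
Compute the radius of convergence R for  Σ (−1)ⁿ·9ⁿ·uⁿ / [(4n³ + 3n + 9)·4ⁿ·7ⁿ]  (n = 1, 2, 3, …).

Apply the ratio test: |a_{n+1}| / |a_n| = [(4n³ + 3n + 9)/(4(n+1)³ + 3(n+1) + 9)] · 9/(4·7), which tends to 9/28 as n → ∞.
Hence the series converges for |u| < 1/(9/28) = 28/9, so the radius of convergence is 28/9.

R = 28/9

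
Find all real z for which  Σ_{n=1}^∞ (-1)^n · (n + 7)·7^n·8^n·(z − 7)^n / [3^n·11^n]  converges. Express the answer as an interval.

By the ratio test, |a_{n+1}/a_n| = [((n+1) + 7)/(n + 7)] · 7·8/(3·11) → 56/33.
Hence the series converges for |z − 7| < 1/(56/33) = 33/56, so the radius of convergence is 33/56.
When z = 425/56, the terms have absolute value of order n, which does not tend to 0, so the series diverges by the divergence test.
When z = 359/56, the terms do not tend to 0, so the series diverges.

(359/56, 425/56)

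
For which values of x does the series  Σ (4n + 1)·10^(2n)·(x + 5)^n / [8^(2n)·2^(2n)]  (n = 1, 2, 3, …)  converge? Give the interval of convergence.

Apply the ratio test: |a_{n+1}| / |a_n| = [(4(n+1) + 1)/(4n + 1)] · 100/(64·4), which tends to 25/64 as n → ∞.
Thus R = 1/(25/64) = 64/25.
At x = -61/25: the n-th term does not approach 0; divergence by the term test.
At x = -189/25: the n-th term does not approach 0; divergence by the term test.

(-189/25, -61/25)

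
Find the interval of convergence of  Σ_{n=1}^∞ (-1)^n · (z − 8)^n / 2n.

By the ratio test, |a_{n+1}/a_n| = 2n/2(n+1) → 1.
So the series converges when |z − 8| < 1 and diverges when |z − 8| > 1; R = 1.
Check z = 9: an alternating series whose terms decrease to 0 in absolute value, so it converges by the Leibniz criterion.
When z = 7, the terms are asymptotic to a nonzero constant times 1/n, so the series diverges by limit comparison with Σ 1/n.

(7, 9]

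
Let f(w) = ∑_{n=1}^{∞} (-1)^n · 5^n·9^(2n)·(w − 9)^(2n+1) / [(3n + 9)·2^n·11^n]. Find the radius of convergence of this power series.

R = √110/45

By the ratio test, |a_{n+1}/a_n| = [(3n + 9)/(3(n+1) + 9)] · 5·81/(2·11) → 405/22.
Successive powers of (w − 9) differ by 2, so the series converges when |w − 9|² · 405/22 < 1, i.e. |w − 9| < √(22/405). So R = √110/45.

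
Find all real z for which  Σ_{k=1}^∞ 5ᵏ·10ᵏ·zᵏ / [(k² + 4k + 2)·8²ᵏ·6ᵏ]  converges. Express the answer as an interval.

The ratio of consecutive coefficients is [(k² + 4k + 2)/((k+1)² + 4(k+1) + 2)] · 5·10/(64·6) → 25/192.
Thus R = 1/(25/192) = 192/25.
Check z = 192/25: absolute convergence follows by limit comparison with Σ 1/k².
Check z = -192/25: absolute convergence follows by limit comparison with Σ 1/k².

[-192/25, 192/25]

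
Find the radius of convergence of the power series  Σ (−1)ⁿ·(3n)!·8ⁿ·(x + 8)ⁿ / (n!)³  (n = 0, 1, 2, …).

The ratio of consecutive coefficients is (3n+1)·(3n+2)·(3n+3)/(n+1)³ · 8 → 216.
Convergence for |x + 8| · 216 < 1, i.e. |x + 8| < 1/216. So R = 1/216.

R = 1/216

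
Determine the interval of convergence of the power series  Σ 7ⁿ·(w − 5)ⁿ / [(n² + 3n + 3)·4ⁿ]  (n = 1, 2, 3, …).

Ratio test: |a_{n+1}/a_n| = [(n² + 3n + 3)/((n+1)² + 3(n+1) + 3)] · 7/4 → 7/4 as n → ∞.
Thus R = 1/(7/4) = 4/7.
When w = 39/7, the series is dominated by a constant times Σ 1/n², which converges (p = 2 > 1).
At w = 31/7: absolute convergence follows by limit comparison with Σ 1/n².

[31/7, 39/7]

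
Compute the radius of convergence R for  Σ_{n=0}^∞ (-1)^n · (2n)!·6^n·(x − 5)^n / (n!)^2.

Apply the ratio test: |a_{n+1}| / |a_n| = (2n+1)·(2n+2)/(n+1)² · 6, which tends to 24 as n → ∞.
Thus R = 1/(24) = 1/24.

R = 1/24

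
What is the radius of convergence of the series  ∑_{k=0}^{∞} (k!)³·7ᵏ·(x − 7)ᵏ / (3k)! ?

R = 27/7

Apply the ratio test: |a_{k+1}| / |a_k| = (k+1)³/[(3k+1)·(3k+2)·(3k+3)] · 7, which tends to 7/27 as k → ∞.
The series converges when 7/27 · |x − 7| < 1, giving R = 27/7.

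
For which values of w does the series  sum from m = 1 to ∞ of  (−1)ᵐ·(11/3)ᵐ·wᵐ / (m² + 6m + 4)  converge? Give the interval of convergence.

Ratio test: |a_{m+1}/a_m| = [(m² + 6m + 4)/((m+1)² + 6(m+1) + 4)] · 11/3 → 11/3 as m → ∞.
Hence the series converges for |w| < 1/(11/3) = 3/11, so the radius of convergence is 3/11.
At w = 3/11: absolute convergence follows by limit comparison with Σ 1/m².
Check w = -3/11: the series is dominated by a constant times Σ 1/m², which converges (p = 2 > 1).

[-3/11, 3/11]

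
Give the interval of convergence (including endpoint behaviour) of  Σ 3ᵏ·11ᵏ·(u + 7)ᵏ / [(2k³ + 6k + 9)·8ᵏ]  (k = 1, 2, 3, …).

Apply the ratio test: |a_{k+1}| / |a_k| = [(2k³ + 6k + 9)/(2(k+1)³ + 6(k+1) + 9)] · 3·11/8, which tends to 33/8 as k → ∞.
The series converges when 33/8 · |u + 7| < 1, giving R = 8/33.
Check u = -223/33: absolute convergence follows by limit comparison with Σ 1/k³.
Endpoint u = -239/33: the series is dominated by a constant times Σ 1/k³, which converges (p = 3 > 1).

[-239/33, -223/33]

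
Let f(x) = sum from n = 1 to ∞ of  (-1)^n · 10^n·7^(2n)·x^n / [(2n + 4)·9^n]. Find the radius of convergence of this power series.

Ratio test: |a_{n+1}/a_n| = [(2n + 4)/(2(n+1) + 4)] · 10·49/9 → 490/9 as n → ∞.
The series converges when 490/9 · |x| < 1, giving R = 9/490.

R = 9/490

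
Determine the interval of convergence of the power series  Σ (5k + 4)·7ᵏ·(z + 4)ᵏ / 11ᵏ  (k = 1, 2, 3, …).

Ratio test: |a_{k+1}/a_k| = [(5(k+1) + 4)/(5k + 4)] · 7/11 → 7/11 as k → ∞.
Convergence for |z + 4| · 7/11 < 1, i.e. |z + 4| < 11/7. So R = 11/7.
Endpoint z = -17/7: the terms have absolute value of order k, which does not tend to 0, so the series diverges by the divergence test.
At z = -39/7: the terms have absolute value of order k, which does not tend to 0, so the series diverges by the divergence test.

(-39/7, -17/7)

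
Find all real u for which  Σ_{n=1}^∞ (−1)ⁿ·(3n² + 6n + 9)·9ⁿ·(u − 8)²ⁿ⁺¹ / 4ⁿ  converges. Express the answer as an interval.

(22/3, 26/3)

Ratio test: |a_{n+1}/a_n| = [(3(n+1)² + 6(n+1) + 9)/(3n² + 6n + 9)] · 9/4 → 9/4 as n → ∞.
Writing y = (u − 8)², the series in y has radius 4/9, so |u − 8| < √(4/9) = 2/3 and R = 2/3.
Check u = 26/3: the terms do not tend to 0, so the series diverges.
Endpoint u = 22/3: the terms have absolute value of order n², which does not tend to 0, so the series diverges by the divergence test.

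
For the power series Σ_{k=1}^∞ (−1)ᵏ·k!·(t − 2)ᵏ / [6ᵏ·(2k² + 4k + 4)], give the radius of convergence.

Ratio test: |a_{k+1}/a_k| = (k+1) · 1/6 · (2k² + 4k + 4)/(2(k+1)² + 4(k+1) + 4) → ∞ as k → ∞.
The ratio grows without bound, so the series diverges whenever (t − 2) ≠ 0; it converges only at t = 2. R = 0.

R = 0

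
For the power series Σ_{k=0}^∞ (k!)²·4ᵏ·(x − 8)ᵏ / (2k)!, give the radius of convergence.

The ratio of consecutive coefficients is (k+1)²/[(2k+1)·(2k+2)] · 4 → 1.
Convergence for |x − 8| < 1, so R = 1.

R = 1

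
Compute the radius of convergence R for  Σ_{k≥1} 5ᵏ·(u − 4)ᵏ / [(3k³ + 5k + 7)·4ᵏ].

By the ratio test, |a_{k+1}/a_k| = [(3k³ + 5k + 7)/(3(k+1)³ + 5(k+1) + 7)] · 5/4 → 5/4.
The series converges when 5/4 · |u − 4| < 1, giving R = 4/5.

R = 4/5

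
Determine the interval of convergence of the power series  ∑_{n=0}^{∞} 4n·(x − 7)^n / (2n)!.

(−∞, ∞)

Apply the ratio test: |a_{n+1}| / |a_n| = 4(n+1)/4n · 1/[(2n+1)·(2n+2)], which tends to 0 as n → ∞.
Since the limit is 0 < 1 for every x, the series converges on all of ℝ and R = ∞.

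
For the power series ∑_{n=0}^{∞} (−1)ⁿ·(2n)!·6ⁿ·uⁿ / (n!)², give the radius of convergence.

R = 1/24

The ratio of consecutive coefficients is (2n+1)·(2n+2)/(n+1)² · 6 → 24.
Hence the series converges for |u| < 1/(24) = 1/24, so the radius of convergence is 1/24.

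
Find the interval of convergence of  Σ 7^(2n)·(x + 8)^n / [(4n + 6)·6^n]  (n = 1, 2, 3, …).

Apply the ratio test: |a_{n+1}| / |a_n| = [(4n + 6)/(4(n+1) + 6)] · 49/6, which tends to 49/6 as n → ∞.
Convergence for |x + 8| · 49/6 < 1, i.e. |x + 8| < 6/49. So R = 6/49.
At x = -386/49: the terms behave like c/n; limit comparison with the harmonic series gives divergence.
Check x = -398/49: an alternating series whose terms decrease to 0 in absolute value, so it converges by the Leibniz criterion.

[-398/49, -386/49)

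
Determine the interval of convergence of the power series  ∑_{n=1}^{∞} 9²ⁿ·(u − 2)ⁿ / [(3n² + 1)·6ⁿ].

[52/27, 56/27]

Apply the ratio test: |a_{n+1}| / |a_n| = [(3n² + 1)/(3(n+1)² + 1)] · 81/6, which tends to 27/2 as n → ∞.
The series converges when 27/2 · |u − 2| < 1, giving R = 2/27.
When u = 56/27, the series is dominated by a constant times Σ 1/n², which converges (p = 2 > 1).
Check u = 52/27: the terms are on the order of 1/n², so the series converges absolutely by comparison with the p-series (p = 2 > 1).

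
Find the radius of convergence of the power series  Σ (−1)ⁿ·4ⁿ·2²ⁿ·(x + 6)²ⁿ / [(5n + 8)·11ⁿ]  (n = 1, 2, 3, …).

R = √11/4

The ratio of consecutive coefficients is [(5n + 8)/(5(n+1) + 8)] · 4·4/11 → 16/11.
Since the exponent of (x + 6) increases by 2 each term, convergence requires |x + 6|² < 11/16, hence R = √11/4.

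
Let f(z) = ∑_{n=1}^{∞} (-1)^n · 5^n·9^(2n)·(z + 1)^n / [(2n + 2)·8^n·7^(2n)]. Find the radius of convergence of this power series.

R = 392/405

By the ratio test, |a_{n+1}/a_n| = [(2n + 2)/(2(n+1) + 2)] · 5·81/(8·49) → 405/392.
Thus R = 1/(405/392) = 392/405.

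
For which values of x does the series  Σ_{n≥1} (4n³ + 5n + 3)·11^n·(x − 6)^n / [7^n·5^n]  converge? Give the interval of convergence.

The ratio of consecutive coefficients is [(4(n+1)³ + 5(n+1) + 3)/(4n³ + 5n + 3)] · 11/(7·5) → 11/35.
Convergence for |x − 6| · 11/35 < 1, i.e. |x − 6| < 35/11. So R = 35/11.
Endpoint x = 101/11: the terms have absolute value of order n³, which does not tend to 0, so the series diverges by the divergence test.
When x = 31/11, the terms do not tend to 0, so the series diverges.

(31/11, 101/11)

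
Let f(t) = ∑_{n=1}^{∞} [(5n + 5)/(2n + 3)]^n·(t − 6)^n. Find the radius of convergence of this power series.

R = 2/5

Root test: |a_n|^(1/n) = (5n + 5)/(2n + 3) → 5/2.
Hence the series converges for |t − 6| < 1/(5/2) = 2/5, so the radius of convergence is 2/5.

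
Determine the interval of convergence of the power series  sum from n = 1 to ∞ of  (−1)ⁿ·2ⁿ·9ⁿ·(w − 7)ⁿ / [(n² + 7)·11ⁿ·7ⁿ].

The ratio of consecutive coefficients is [(n² + 7)/((n+1)² + 7)] · 2·9/(11·7) → 18/77.
Convergence for |w − 7| · 18/77 < 1, i.e. |w − 7| < 77/18. So R = 77/18.
Endpoint w = 203/18: the terms are on the order of 1/n², so the series converges absolutely by comparison with the p-series (p = 2 > 1).
At w = 49/18: the terms are on the order of 1/n², so the series converges absolutely by comparison with the p-series (p = 2 > 1).

[49/18, 203/18]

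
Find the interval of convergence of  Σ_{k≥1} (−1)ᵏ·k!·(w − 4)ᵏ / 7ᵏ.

{4}

By the ratio test, |a_{k+1}/a_k| = (k+1) · 1/7 → ∞.
Since the ratio → ∞, the series diverges for every w ≠ 4, and R = 0.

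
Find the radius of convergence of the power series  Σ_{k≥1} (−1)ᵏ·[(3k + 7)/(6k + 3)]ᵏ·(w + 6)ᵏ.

Root test: |a_k|^(1/k) = (3k + 7)/(6k + 3) → 1/2.
Thus R = 1/(1/2) = 2.

R = 2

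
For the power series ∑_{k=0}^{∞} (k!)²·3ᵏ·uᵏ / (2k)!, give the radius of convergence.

R = 4/3

Apply the ratio test: |a_{k+1}| / |a_k| = (k+1)²/[(2k+1)·(2k+2)] · 3, which tends to 3/4 as k → ∞.
Convergence for |u| · 3/4 < 1, i.e. |u| < 4/3. So R = 4/3.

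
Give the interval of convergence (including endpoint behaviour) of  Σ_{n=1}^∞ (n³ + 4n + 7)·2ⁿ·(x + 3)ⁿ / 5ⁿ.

Ratio test: |a_{n+1}/a_n| = [((n+1)³ + 4(n+1) + 7)/(n³ + 4n + 7)] · 2/5 → 2/5 as n → ∞.
Convergence for |x + 3| · 2/5 < 1, i.e. |x + 3| < 5/2. So R = 5/2.
When x = -1/2, the terms have absolute value of order n³, which does not tend to 0, so the series diverges by the divergence test.
At x = -11/2: the terms have absolute value of order n³, which does not tend to 0, so the series diverges by the divergence test.

(-11/2, -1/2)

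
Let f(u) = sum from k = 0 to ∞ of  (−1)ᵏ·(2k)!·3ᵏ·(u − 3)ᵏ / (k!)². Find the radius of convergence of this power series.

R = 1/12

The ratio of consecutive coefficients is (2k+1)·(2k+2)/(k+1)² · 3 → 12.
Convergence for |u − 3| · 12 < 1, i.e. |u − 3| < 1/12. So R = 1/12.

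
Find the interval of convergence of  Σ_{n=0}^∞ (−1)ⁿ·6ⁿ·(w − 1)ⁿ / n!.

Apply the ratio test: |a_{n+1}| / |a_n| = 6 · 1/(n+1), which tends to 0 as n → ∞.
The ratio tends to 0 regardless of w, hence R = ∞.

(−∞, ∞)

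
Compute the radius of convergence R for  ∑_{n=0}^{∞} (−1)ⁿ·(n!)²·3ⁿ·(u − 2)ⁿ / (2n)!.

R = 4/3

The ratio of consecutive coefficients is (n+1)²/[(2n+1)·(2n+2)] · 3 → 3/4.
Convergence for |u − 2| · 3/4 < 1, i.e. |u − 2| < 4/3. So R = 4/3.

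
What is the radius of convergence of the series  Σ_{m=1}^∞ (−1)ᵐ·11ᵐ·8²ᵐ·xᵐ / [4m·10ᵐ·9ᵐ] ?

Apply the ratio test: |a_{m+1}| / |a_m| = [4m/4(m+1)] · 11·64/(10·9), which tends to 352/45 as m → ∞.
Thus R = 1/(352/45) = 45/352.

R = 45/352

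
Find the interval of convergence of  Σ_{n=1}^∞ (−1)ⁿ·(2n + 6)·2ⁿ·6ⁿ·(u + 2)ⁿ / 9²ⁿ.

(-35/4, 19/4)

By the ratio test, |a_{n+1}/a_n| = [(2(n+1) + 6)/(2n + 6)] · 2·6/81 → 4/27.
Convergence for |u + 2| · 4/27 < 1, i.e. |u + 2| < 27/4. So R = 27/4.
At u = 19/4: the terms have absolute value of order n, which does not tend to 0, so the series diverges by the divergence test.
Endpoint u = -35/4: the n-th term does not approach 0; divergence by the term test.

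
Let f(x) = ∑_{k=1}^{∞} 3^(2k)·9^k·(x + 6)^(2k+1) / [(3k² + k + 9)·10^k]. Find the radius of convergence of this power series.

R = √10/9

Apply the ratio test: |a_{k+1}| / |a_k| = [(3k² + k + 9)/(3(k+1)² + (k+1) + 9)] · 9·9/10, which tends to 81/10 as k → ∞.
Writing y = (x + 6)², the series in y has radius 10/81, so |x + 6| < √(10/81) and R = √10/9.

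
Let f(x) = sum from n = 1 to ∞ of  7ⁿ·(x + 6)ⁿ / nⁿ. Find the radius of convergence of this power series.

By the Cauchy root test, |a_n|^(1/n) = 7/n → 0.
The limit is 0 for every x, so R = ∞.

R = ∞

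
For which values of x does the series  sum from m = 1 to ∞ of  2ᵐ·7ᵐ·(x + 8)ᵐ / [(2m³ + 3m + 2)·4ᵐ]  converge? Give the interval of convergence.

[-58/7, -54/7]

The ratio of consecutive coefficients is [(2m³ + 3m + 2)/(2(m+1)³ + 3(m+1) + 2)] · 2·7/4 → 7/2.
Convergence for |x + 8| · 7/2 < 1, i.e. |x + 8| < 2/7. So R = 2/7.
At x = -54/7: absolute convergence follows by limit comparison with Σ 1/m³.
Check x = -58/7: the series is dominated by a constant times Σ 1/m³, which converges (p = 3 > 1).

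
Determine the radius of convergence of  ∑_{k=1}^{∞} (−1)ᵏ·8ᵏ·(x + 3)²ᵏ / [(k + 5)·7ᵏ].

Apply the ratio test: |a_{k+1}| / |a_k| = [(k + 5)/((k+1) + 5)] · 8/7, which tends to 8/7 as k → ∞.
Since the exponent of (x + 3) increases by 2 each term, convergence requires |x + 3|² < 7/8, hence R = √14/4.

R = √14/4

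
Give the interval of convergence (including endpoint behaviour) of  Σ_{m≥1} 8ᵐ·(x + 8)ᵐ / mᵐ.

(−∞, ∞)

Root test: |a_m|^(1/m) = 8/m → 0.
The limit is 0 for every x, so R = ∞.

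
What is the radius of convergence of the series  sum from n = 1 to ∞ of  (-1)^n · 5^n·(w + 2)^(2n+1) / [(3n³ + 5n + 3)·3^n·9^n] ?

Ratio test: |a_{n+1}/a_n| = [(3n³ + 5n + 3)/(3(n+1)³ + 5(n+1) + 3)] · 5/(3·9) → 5/27 as n → ∞.
Since the exponent of (w + 2) increases by 2 each term, convergence requires |w + 2|² < 27/5, hence R = 3√15/5.

R = 3√15/5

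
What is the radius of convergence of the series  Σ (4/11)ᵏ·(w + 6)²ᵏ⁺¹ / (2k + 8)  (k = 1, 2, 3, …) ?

R = √11/2

Apply the ratio test: |a_{k+1}| / |a_k| = [(2k + 8)/(2(k+1) + 8)] · 4/11, which tends to 4/11 as k → ∞.
Since the exponent of (w + 6) increases by 2 each term, convergence requires |w + 6|² < 11/4, hence R = √11/2.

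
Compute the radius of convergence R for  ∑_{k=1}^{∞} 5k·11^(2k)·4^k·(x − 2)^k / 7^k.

Apply the ratio test: |a_{k+1}| / |a_k| = [5(k+1)/5k] · 121·4/7, which tends to 484/7 as k → ∞.
Hence the series converges for |x − 2| < 1/(484/7) = 7/484, so the radius of convergence is 7/484.

R = 7/484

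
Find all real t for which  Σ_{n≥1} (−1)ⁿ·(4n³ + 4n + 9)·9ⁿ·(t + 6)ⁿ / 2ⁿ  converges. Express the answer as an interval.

By the ratio test, |a_{n+1}/a_n| = [(4(n+1)³ + 4(n+1) + 9)/(4n³ + 4n + 9)] · 9/2 → 9/2.
The series converges when 9/2 · |t + 6| < 1, giving R = 2/9.
At t = -52/9: the terms have absolute value of order n³, which does not tend to 0, so the series diverges by the divergence test.
When t = -56/9, the terms have absolute value of order n³, which does not tend to 0, so the series diverges by the divergence test.

(-56/9, -52/9)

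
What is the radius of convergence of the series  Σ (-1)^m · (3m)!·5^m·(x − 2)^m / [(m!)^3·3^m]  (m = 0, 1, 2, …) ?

R = 1/45

Apply the ratio test: |a_{m+1}| / |a_m| = (3m+1)·(3m+2)·(3m+3)/(m+1)³ · 5/3, which tends to 45 as m → ∞.
Hence the series converges for |x − 2| < 1/(45) = 1/45, so the radius of convergence is 1/45.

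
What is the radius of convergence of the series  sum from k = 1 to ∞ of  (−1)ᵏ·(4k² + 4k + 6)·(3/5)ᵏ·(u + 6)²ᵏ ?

Ratio test: |a_{k+1}/a_k| = [(4(k+1)² + 4(k+1) + 6)/(4k² + 4k + 6)] · 3/5 → 3/5 as k → ∞.
Since the exponent of (u + 6) increases by 2 each term, convergence requires |u + 6|² < 5/3, hence R = √15/3.

R = √15/3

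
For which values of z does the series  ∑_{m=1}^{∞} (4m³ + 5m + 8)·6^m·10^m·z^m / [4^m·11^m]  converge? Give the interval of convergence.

Ratio test: |a_{m+1}/a_m| = [(4(m+1)³ + 5(m+1) + 8)/(4m³ + 5m + 8)] · 6·10/(4·11) → 15/11 as m → ∞.
Convergence for |z| · 15/11 < 1, i.e. |z| < 11/15. So R = 11/15.
At z = 11/15: the m-th term does not approach 0; divergence by the term test.
Check z = -11/15: the terms have absolute value of order m³, which does not tend to 0, so the series diverges by the divergence test.

(-11/15, 11/15)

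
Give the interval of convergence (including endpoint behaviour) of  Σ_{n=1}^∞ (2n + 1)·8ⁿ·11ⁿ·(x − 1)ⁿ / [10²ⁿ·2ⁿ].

(-14/11, 36/11)

The ratio of consecutive coefficients is [(2(n+1) + 1)/(2n + 1)] · 8·11/(100·2) → 11/25.
Convergence for |x − 1| · 11/25 < 1, i.e. |x − 1| < 25/11. So R = 25/11.
At x = 36/11: the n-th term does not approach 0; divergence by the term test.
Check x = -14/11: the terms do not tend to 0, so the series diverges.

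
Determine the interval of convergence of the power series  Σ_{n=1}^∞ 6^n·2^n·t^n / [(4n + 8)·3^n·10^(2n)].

[-25, 25)

Ratio test: |a_{n+1}/a_n| = [(4n + 8)/(4(n+1) + 8)] · 6·2/(3·100) → 1/25 as n → ∞.
Convergence for |t| · 1/25 < 1, i.e. |t| < 25. So R = 25.
Endpoint t = 25: the terms are asymptotic to a nonzero constant times 1/n, so the series diverges by limit comparison with Σ 1/n.
When t = -25, an alternating series whose terms decrease to 0 in absolute value, so it converges by the Leibniz criterion.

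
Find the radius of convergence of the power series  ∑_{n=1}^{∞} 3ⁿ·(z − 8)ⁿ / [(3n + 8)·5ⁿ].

By the ratio test, |a_{n+1}/a_n| = [(3n + 8)/(3(n+1) + 8)] · 3/5 → 3/5.
The series converges when 3/5 · |z − 8| < 1, giving R = 5/3.

R = 5/3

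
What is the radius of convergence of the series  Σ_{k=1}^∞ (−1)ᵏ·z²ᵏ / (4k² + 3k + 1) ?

By the ratio test, |a_{k+1}/a_k| = (4k² + 3k + 1)/(4(k+1)² + 3(k+1) + 1) → 1.
Since the exponent of z increases by 2 each term, convergence requires |z|² < 1, hence R = 1.

R = 1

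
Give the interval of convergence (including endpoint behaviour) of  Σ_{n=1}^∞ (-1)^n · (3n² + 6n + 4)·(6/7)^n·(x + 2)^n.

The ratio of consecutive coefficients is [(3(n+1)² + 6(n+1) + 4)/(3n² + 6n + 4)] · 6/7 → 6/7.
Thus R = 1/(6/7) = 7/6.
Endpoint x = -5/6: the n-th term does not approach 0; divergence by the term test.
At x = -19/6: the terms have absolute value of order n², which does not tend to 0, so the series diverges by the divergence test.

(-19/6, -5/6)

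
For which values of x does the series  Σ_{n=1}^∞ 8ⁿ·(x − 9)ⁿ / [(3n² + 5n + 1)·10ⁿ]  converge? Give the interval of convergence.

[31/4, 41/4]

By the ratio test, |a_{n+1}/a_n| = [(3n² + 5n + 1)/(3(n+1)² + 5(n+1) + 1)] · 8/10 → 4/5.
Thus R = 1/(4/5) = 5/4.
When x = 41/4, absolute convergence follows by limit comparison with Σ 1/n².
Endpoint x = 31/4: the terms are on the order of 1/n², so the series converges absolutely by comparison with the p-series (p = 2 > 1).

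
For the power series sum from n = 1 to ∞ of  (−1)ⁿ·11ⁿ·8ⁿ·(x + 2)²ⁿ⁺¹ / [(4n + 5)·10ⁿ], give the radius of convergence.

By the ratio test, |a_{n+1}/a_n| = [(4n + 5)/(4(n+1) + 5)] · 11·8/10 → 44/5.
Since the exponent of (x + 2) increases by 2 each term, convergence requires |x + 2|² < 5/44, hence R = √55/22.

R = √55/22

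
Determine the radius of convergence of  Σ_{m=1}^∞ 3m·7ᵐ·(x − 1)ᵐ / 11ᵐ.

Ratio test: |a_{m+1}/a_m| = [3(m+1)/3m] · 7/11 → 7/11 as m → ∞.
Hence the series converges for |x − 1| < 1/(7/11) = 11/7, so the radius of convergence is 11/7.

R = 11/7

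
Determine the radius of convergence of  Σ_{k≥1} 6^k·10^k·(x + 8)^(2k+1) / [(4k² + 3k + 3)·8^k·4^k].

R = 2√30/15

Apply the ratio test: |a_{k+1}| / |a_k| = [(4k² + 3k + 3)/(4(k+1)² + 3(k+1) + 3)] · 6·10/(8·4), which tends to 15/8 as k → ∞.
Since the exponent of (x + 8) increases by 2 each term, convergence requires |x + 8|² < 8/15, hence R = 2√30/15.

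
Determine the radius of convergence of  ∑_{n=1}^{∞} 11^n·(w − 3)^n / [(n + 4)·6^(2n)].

R = 36/11

The ratio of consecutive coefficients is [(n + 4)/((n+1) + 4)] · 11/36 → 11/36.
Convergence for |w − 3| · 11/36 < 1, i.e. |w − 3| < 36/11. So R = 36/11.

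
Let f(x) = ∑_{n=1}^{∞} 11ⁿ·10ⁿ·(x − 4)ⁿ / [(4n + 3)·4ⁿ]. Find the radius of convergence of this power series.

R = 2/55

By the ratio test, |a_{n+1}/a_n| = [(4n + 3)/(4(n+1) + 3)] · 11·10/4 → 55/2.
Convergence for |x − 4| · 55/2 < 1, i.e. |x − 4| < 2/55. So R = 2/55.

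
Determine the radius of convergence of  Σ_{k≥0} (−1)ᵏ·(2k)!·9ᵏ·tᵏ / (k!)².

R = 1/36

The ratio of consecutive coefficients is (2k+1)·(2k+2)/(k+1)² · 9 → 36.
Hence the series converges for |t| < 1/(36) = 1/36, so the radius of convergence is 1/36.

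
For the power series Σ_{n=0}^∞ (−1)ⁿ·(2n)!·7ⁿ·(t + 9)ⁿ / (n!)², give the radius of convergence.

Apply the ratio test: |a_{n+1}| / |a_n| = (2n+1)·(2n+2)/(n+1)² · 7, which tends to 28 as n → ∞.
Thus R = 1/(28) = 1/28.

R = 1/28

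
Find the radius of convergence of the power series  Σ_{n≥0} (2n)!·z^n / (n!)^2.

The ratio of consecutive coefficients is (2n+1)·(2n+2)/(n+1)² → 4.
The series converges when 4 · |z| < 1, giving R = 1/4.

R = 1/4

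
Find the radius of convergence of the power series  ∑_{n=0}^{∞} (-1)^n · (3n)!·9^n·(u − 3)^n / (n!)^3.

R = 1/243

Apply the ratio test: |a_{n+1}| / |a_n| = (3n+1)·(3n+2)·(3n+3)/(n+1)³ · 9, which tends to 243 as n → ∞.
The series converges when 243 · |u − 3| < 1, giving R = 1/243.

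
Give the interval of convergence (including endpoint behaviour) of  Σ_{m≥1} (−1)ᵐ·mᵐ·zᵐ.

Applying the root test, |a_m|^(1/m) = m → ∞.
The root grows without bound, so R = 0 (convergence only at z = 0).

{0}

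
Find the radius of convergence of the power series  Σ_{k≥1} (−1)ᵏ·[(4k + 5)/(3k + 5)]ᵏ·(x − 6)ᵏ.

R = 3/4

Applying the root test, |a_k|^(1/k) = (4k + 5)/(3k + 5) → 4/3.
Hence the series converges for |x − 6| < 1/(4/3) = 3/4, so the radius of convergence is 3/4.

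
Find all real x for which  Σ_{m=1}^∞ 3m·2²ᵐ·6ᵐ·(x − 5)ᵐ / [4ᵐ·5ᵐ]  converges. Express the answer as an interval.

The ratio of consecutive coefficients is [3(m+1)/3m] · 4·6/(4·5) → 6/5.
Hence the series converges for |x − 5| < 1/(6/5) = 5/6, so the radius of convergence is 5/6.
When x = 35/6, the m-th term does not approach 0; divergence by the term test.
At x = 25/6: the m-th term does not approach 0; divergence by the term test.

(25/6, 35/6)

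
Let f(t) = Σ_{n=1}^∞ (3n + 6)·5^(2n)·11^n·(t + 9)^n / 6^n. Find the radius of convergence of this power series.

Ratio test: |a_{n+1}/a_n| = [(3(n+1) + 6)/(3n + 6)] · 25·11/6 → 275/6 as n → ∞.
Hence the series converges for |t + 9| < 1/(275/6) = 6/275, so the radius of convergence is 6/275.

R = 6/275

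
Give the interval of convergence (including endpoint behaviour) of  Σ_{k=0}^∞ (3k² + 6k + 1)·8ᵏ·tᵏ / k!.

Apply the ratio test: |a_{k+1}| / |a_k| = (3(k+1)² + 6(k+1) + 1)/(3k² + 6k + 1) · 8 · 1/(k+1), which tends to 0 as k → ∞.
Since the limit is 0 < 1 for every t, the series converges on all of ℝ and R = ∞.

(−∞, ∞)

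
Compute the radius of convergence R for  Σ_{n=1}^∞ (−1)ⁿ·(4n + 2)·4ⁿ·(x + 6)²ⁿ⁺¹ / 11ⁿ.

Apply the ratio test: |a_{n+1}| / |a_n| = [(4(n+1) + 2)/(4n + 2)] · 4/11, which tends to 4/11 as n → ∞.
Successive powers of (x + 6) differ by 2, so the series converges when |x + 6|² · 4/11 < 1, i.e. |x + 6| < √(11/4). So R = √11/2.

R = √11/2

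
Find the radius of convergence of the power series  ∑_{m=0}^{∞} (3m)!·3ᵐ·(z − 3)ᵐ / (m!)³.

Apply the ratio test: |a_{m+1}| / |a_m| = (3m+1)·(3m+2)·(3m+3)/(m+1)³ · 3, which tends to 81 as m → ∞.
The series converges when 81 · |z − 3| < 1, giving R = 1/81.

R = 1/81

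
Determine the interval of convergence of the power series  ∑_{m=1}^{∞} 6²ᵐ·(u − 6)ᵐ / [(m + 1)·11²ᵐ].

By the ratio test, |a_{m+1}/a_m| = [(m + 1)/((m+1) + 1)] · 36/121 → 36/121.
The series converges when 36/121 · |u − 6| < 1, giving R = 121/36.
At u = 337/36: the terms behave like c/m; limit comparison with the harmonic series gives divergence.
Endpoint u = 95/36: the terms alternate in sign and decrease monotonically to 0 in absolute value (size ~ c/m), so the alternating series test gives convergence.

[95/36, 337/36)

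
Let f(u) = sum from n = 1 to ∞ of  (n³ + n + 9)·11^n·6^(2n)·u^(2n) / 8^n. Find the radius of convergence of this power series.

R = √22/33

Apply the ratio test: |a_{n+1}| / |a_n| = [((n+1)³ + (n+1) + 9)/(n³ + n + 9)] · 11·36/8, which tends to 99/2 as n → ∞.
Successive powers of u differ by 2, so the series converges when |u|² · 99/2 < 1, i.e. |u| < √(2/99). So R = √22/33.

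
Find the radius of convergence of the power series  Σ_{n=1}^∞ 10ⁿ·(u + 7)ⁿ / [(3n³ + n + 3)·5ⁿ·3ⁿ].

R = 3/2

The ratio of consecutive coefficients is [(3n³ + n + 3)/(3(n+1)³ + (n+1) + 3)] · 10/(5·3) → 2/3.
The series converges when 2/3 · |u + 7| < 1, giving R = 3/2.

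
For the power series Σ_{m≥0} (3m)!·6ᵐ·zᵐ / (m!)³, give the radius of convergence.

Apply the ratio test: |a_{m+1}| / |a_m| = (3m+1)·(3m+2)·(3m+3)/(m+1)³ · 6, which tends to 162 as m → ∞.
Convergence for |z| · 162 < 1, i.e. |z| < 1/162. So R = 1/162.

R = 1/162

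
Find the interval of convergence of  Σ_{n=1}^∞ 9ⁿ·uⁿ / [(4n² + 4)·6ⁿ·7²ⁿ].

[-98/3, 98/3]

Apply the ratio test: |a_{n+1}| / |a_n| = [(4n² + 4)/(4(n+1)² + 4)] · 9/(6·49), which tends to 3/98 as n → ∞.
The series converges when 3/98 · |u| < 1, giving R = 98/3.
At u = 98/3: the terms are on the order of 1/n², so the series converges absolutely by comparison with the p-series (p = 2 > 1).
At u = -98/3: absolute convergence follows by limit comparison with Σ 1/n².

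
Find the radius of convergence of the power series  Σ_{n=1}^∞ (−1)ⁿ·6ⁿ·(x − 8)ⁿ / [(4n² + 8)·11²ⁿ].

R = 121/6

Apply the ratio test: |a_{n+1}| / |a_n| = [(4n² + 8)/(4(n+1)² + 8)] · 6/121, which tends to 6/121 as n → ∞.
Convergence for |x − 8| · 6/121 < 1, i.e. |x − 8| < 121/6. So R = 121/6.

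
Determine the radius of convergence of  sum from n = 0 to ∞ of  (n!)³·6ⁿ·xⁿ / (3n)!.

R = 9/2

Apply the ratio test: |a_{n+1}| / |a_n| = (n+1)³/[(3n+1)·(3n+2)·(3n+3)] · 6, which tends to 2/9 as n → ∞.
Hence the series converges for |x| < 1/(2/9) = 9/2, so the radius of convergence is 9/2.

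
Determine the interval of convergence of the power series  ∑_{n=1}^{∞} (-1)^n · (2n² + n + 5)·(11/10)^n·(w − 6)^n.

(56/11, 76/11)

By the ratio test, |a_{n+1}/a_n| = [(2(n+1)² + (n+1) + 5)/(2n² + n + 5)] · 11/10 → 11/10.
Thus R = 1/(11/10) = 10/11.
When w = 76/11, the terms have absolute value of order n², which does not tend to 0, so the series diverges by the divergence test.
When w = 56/11, the terms have absolute value of order n², which does not tend to 0, so the series diverges by the divergence test.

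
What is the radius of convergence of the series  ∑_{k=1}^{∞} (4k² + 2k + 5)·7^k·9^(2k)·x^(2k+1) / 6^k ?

R = √42/63

By the ratio test, |a_{k+1}/a_k| = [(4(k+1)² + 2(k+1) + 5)/(4k² + 2k + 5)] · 7·81/6 → 189/2.
Successive powers of x differ by 2, so the series converges when |x|² · 189/2 < 1, i.e. |x| < √(2/189). So R = √42/63.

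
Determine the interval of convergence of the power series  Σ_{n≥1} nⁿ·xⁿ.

Root test: |a_n|^(1/n) = n → ∞.
Since the n-th root of |a_n| is unbounded, the series converges only at x = 0; R = 0.

{0}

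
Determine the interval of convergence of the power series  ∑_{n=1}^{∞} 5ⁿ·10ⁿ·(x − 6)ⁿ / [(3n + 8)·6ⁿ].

Apply the ratio test: |a_{n+1}| / |a_n| = [(3n + 8)/(3(n+1) + 8)] · 5·10/6, which tends to 25/3 as n → ∞.
Hence the series converges for |x − 6| < 1/(25/3) = 3/25, so the radius of convergence is 3/25.
Check x = 153/25: the terms are asymptotic to a nonzero constant times 1/n, so the series diverges by limit comparison with Σ 1/n.
Check x = 147/25: an alternating series whose terms decrease to 0 in absolute value, so it converges by the Leibniz criterion.

[147/25, 153/25)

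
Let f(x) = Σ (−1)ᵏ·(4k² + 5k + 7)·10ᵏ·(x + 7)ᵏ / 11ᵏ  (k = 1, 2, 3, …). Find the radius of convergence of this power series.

R = 11/10

Apply the ratio test: |a_{k+1}| / |a_k| = [(4(k+1)² + 5(k+1) + 7)/(4k² + 5k + 7)] · 10/11, which tends to 10/11 as k → ∞.
The series converges when 10/11 · |x + 7| < 1, giving R = 11/10.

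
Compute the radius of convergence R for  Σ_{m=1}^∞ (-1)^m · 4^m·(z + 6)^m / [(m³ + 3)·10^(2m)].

Apply the ratio test: |a_{m+1}| / |a_m| = [(m³ + 3)/((m+1)³ + 3)] · 4/100, which tends to 1/25 as m → ∞.
Convergence for |z + 6| · 1/25 < 1, i.e. |z + 6| < 25. So R = 25.

R = 25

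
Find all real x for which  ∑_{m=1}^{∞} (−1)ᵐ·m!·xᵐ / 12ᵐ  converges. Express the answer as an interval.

{0}

Ratio test: |a_{m+1}/a_m| = (m+1) · 1/12 → ∞ as m → ∞.
The terms grow without bound for any x ≠ 0, so R = 0 (convergence only at x = 0).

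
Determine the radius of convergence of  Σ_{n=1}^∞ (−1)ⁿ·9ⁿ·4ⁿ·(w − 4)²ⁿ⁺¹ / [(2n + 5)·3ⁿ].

Ratio test: |a_{n+1}/a_n| = [(2n + 5)/(2(n+1) + 5)] · 9·4/3 → 12 as n → ∞.
Writing y = (w − 4)², the series in y has radius 1/12, so |w − 4| < √(1/12) and R = √3/6.

R = √3/6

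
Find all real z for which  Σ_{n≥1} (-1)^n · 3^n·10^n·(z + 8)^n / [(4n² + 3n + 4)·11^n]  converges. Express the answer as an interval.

Ratio test: |a_{n+1}/a_n| = [(4n² + 3n + 4)/(4(n+1)² + 3(n+1) + 4)] · 3·10/11 → 30/11 as n → ∞.
Hence the series converges for |z + 8| < 1/(30/11) = 11/30, so the radius of convergence is 11/30.
Endpoint z = -229/30: the terms are on the order of 1/n², so the series converges absolutely by comparison with the p-series (p = 2 > 1).
When z = -251/30, absolute convergence follows by limit comparison with Σ 1/n².

[-251/30, -229/30]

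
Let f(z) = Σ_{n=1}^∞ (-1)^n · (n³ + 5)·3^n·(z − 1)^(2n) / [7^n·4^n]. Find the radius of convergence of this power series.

R = 2√21/3

Ratio test: |a_{n+1}/a_n| = [((n+1)³ + 5)/(n³ + 5)] · 3/(7·4) → 3/28 as n → ∞.
Writing y = (z − 1)², the series in y has radius 28/3, so |z − 1| < √(28/3) and R = 2√21/3.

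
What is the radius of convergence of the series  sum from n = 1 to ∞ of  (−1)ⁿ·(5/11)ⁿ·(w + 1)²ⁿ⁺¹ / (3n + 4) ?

The ratio of consecutive coefficients is [(3n + 4)/(3(n+1) + 4)] · 5/11 → 5/11.
Successive powers of (w + 1) differ by 2, so the series converges when |w + 1|² · 5/11 < 1, i.e. |w + 1| < √(11/5). So R = √55/5.

R = √55/5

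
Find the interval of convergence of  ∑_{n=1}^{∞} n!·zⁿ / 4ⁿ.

{0}

Apply the ratio test: |a_{n+1}| / |a_n| = (n+1) · 1/4, which tends to ∞ as n → ∞.
The terms grow without bound for any z ≠ 0, so R = 0 (convergence only at z = 0).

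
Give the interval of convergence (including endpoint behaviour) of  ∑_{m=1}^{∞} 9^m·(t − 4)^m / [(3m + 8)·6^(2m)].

Ratio test: |a_{m+1}/a_m| = [(3m + 8)/(3(m+1) + 8)] · 9/36 → 1/4 as m → ∞.
Hence the series converges for |t − 4| < 1/(1/4) = 4, so the radius of convergence is 4.
Check t = 8: the terms are asymptotic to a nonzero constant times 1/m, so the series diverges by limit comparison with Σ 1/m.
At t = 0: convergence follows from the alternating series test (terms decrease monotonically to 0).

[0, 8)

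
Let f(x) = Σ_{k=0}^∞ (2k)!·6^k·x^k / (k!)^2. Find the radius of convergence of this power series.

Apply the ratio test: |a_{k+1}| / |a_k| = (2k+1)·(2k+2)/(k+1)² · 6, which tends to 24 as k → ∞.
Convergence for |x| · 24 < 1, i.e. |x| < 1/24. So R = 1/24.

R = 1/24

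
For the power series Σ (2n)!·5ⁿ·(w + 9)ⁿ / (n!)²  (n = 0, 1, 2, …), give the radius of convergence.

The ratio of consecutive coefficients is (2n+1)·(2n+2)/(n+1)² · 5 → 20.
The series converges when 20 · |w + 9| < 1, giving R = 1/20.

R = 1/20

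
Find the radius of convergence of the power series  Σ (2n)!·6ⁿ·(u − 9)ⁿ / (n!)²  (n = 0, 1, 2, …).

R = 1/24

The ratio of consecutive coefficients is (2n+1)·(2n+2)/(n+1)² · 6 → 24.
Hence the series converges for |u − 9| < 1/(24) = 1/24, so the radius of convergence is 1/24.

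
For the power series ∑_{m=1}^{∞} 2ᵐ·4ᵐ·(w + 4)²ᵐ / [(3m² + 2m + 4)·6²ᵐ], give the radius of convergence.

The ratio of consecutive coefficients is [(3m² + 2m + 4)/(3(m+1)² + 2(m+1) + 4)] · 2·4/36 → 2/9.
Since the exponent of (w + 4) increases by 2 each term, convergence requires |w + 4|² < 9/2, hence R = 3√2/2.

R = 3√2/2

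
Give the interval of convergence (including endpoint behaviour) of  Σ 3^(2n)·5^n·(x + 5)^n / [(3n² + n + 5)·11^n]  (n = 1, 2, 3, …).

[-236/45, -214/45]

By the ratio test, |a_{n+1}/a_n| = [(3n² + n + 5)/(3(n+1)² + (n+1) + 5)] · 9·5/11 → 45/11.
Convergence for |x + 5| · 45/11 < 1, i.e. |x + 5| < 11/45. So R = 11/45.
When x = -214/45, the terms are on the order of 1/n², so the series converges absolutely by comparison with the p-series (p = 2 > 1).
When x = -236/45, absolute convergence follows by limit comparison with Σ 1/n².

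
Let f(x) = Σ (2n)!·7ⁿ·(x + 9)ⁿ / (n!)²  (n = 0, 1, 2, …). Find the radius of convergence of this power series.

Ratio test: |a_{n+1}/a_n| = (2n+1)·(2n+2)/(n+1)² · 7 → 28 as n → ∞.
The series converges when 28 · |x + 9| < 1, giving R = 1/28.

R = 1/28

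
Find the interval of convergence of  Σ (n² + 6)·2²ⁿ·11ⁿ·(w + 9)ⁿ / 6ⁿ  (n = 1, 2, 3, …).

Apply the ratio test: |a_{n+1}| / |a_n| = [((n+1)² + 6)/(n² + 6)] · 4·11/6, which tends to 22/3 as n → ∞.
Convergence for |w + 9| · 22/3 < 1, i.e. |w + 9| < 3/22. So R = 3/22.
When w = -195/22, the terms do not tend to 0, so the series diverges.
When w = -201/22, the n-th term does not approach 0; divergence by the term test.

(-201/22, -195/22)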